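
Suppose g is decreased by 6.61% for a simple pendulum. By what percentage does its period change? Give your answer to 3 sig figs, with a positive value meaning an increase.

T ∝ 1/√g, so T'/T = 1/√(0.9339) = 1.035.
Percentage change in T = (1.035 − 1) × 100% = 3.48%.

3.48%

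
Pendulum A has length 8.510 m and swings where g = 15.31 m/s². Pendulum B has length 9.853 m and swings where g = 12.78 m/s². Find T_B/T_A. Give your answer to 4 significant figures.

1.178

T = 2π√(L/g), so T_B/T_A = √((L_B/g_B)/(L_A/g_A)) = √((9.853/12.78)/(8.510/15.31)) = 1.178.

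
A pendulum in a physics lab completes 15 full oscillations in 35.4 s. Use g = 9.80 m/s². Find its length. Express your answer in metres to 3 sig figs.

1.38 m

T = 35.4/15 = 2.360 s.
From T = 2π√(L/g), L = gT²/(4π²) = 9.80 × 2.360²/(4π²) = 1.38 m.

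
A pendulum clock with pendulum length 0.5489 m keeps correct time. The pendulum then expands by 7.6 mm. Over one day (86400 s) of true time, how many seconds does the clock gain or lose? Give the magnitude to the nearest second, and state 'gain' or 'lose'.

lose 592 s

T ∝ √L, so T'/T = √(0.55650/0.5489) = 1.00690.
In 86400 s of true time the clock registers 86400/1.00690 = 85808.0 s, so it loses 592 s.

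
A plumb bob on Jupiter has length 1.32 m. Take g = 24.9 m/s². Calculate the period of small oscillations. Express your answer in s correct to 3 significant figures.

1.45 s

T = 2π√(L/g) = 2π√(1.32/24.9) = 2π × 0.2302 = 1.45 s.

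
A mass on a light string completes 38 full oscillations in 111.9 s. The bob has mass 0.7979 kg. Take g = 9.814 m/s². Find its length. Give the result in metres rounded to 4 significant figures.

2.156 m

T = 111.9/38 = 2.9447 s.
From T = 2π√(L/g), L = gT²/(4π²) = 9.814 × 2.9447²/(4π²) = 2.156 m.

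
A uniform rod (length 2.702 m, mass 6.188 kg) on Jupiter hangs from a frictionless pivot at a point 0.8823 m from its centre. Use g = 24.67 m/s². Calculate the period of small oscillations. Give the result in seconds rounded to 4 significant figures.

1.586 s

For a physical pendulum T = 2π√(I/(mgd)), with d = 0.88230 m from pivot to centre of mass.
I_cm = mL²/12 = 6.188 × 2.702²/12 = 3.7648 kg·m²; I = I_cm + md² = 3.7648 + 6.188 × 0.88230² = 8.5819 kg·m².
T = 2π√(8.5819/(6.188 × 24.67 × 0.88230)) = 1.586 s.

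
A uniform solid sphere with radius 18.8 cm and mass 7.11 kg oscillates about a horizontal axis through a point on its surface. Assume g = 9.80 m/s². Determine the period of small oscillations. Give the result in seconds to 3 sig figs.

1.03 s

I_cm = (2/5)mr² = 0.1005 kg·m². The pivot is at distance d = 0.188 m from the centre of mass.
By the parallel-axis theorem, I = I_cm + md² = 0.1005 + 0.2513 = 0.3518 kg·m².
T = 2π√(I/(mgd)) = 2π√(0.3518/(7.11 × 9.80 × 0.188)) = 1.03 s.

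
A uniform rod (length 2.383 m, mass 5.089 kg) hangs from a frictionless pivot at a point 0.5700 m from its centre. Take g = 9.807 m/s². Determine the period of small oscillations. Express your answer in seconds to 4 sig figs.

2.374 s

For a physical pendulum T = 2π√(I/(mgd)), with d = 0.57000 m from pivot to centre of mass.
I_cm = mL²/12 = 5.089 × 2.383²/12 = 2.4082 kg·m²; I = I_cm + md² = 2.4082 + 5.089 × 0.57000² = 4.0617 kg·m².
T = 2π√(4.0617/(5.089 × 9.807 × 0.57000)) = 2.374 s.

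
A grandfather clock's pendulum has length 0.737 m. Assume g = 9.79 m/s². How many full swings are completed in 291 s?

168

T = 2π√(L/g) = 2π√(0.737/9.79) = 1.724 s.
Number of complete oscillations = ⌊291/1.724⌋ = ⌊168.8⌋ = 168.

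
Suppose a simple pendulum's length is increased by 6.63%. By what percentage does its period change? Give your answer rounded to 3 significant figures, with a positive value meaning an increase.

3.26%

T ∝ √L, so T'/T = √(1.066) = 1.033.
Percentage change in T = (1.033 − 1) × 100% = 3.26%.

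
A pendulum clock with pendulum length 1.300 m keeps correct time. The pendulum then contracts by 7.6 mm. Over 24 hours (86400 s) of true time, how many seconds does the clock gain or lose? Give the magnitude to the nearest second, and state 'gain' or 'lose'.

T ∝ √L, so T'/T = √(1.29240/1.300) = 0.997073.
In 86400 s of true time the clock registers 86400/0.997073 = 86653.7 s, so it gains 254 s.

gain 254 s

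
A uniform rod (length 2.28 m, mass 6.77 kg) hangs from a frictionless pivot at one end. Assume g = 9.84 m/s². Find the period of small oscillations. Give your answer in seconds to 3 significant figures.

2.47 s

For a physical pendulum T = 2π√(I/(mgd)), with d = 1.140 m from pivot to centre of mass.
I_cm = mL²/12 = 6.77 × 2.28²/12 = 2.933 kg·m²; I = I_cm + md² = 2.933 + 6.77 × 1.140² = 11.73 kg·m².
T = 2π√(11.73/(6.77 × 9.84 × 1.140)) = 2.47 s.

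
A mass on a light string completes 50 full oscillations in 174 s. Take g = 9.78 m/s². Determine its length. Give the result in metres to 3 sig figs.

T = 174/50 = 3.480 s.
From T = 2π√(L/g), L = gT²/(4π²) = 9.78 × 3.480²/(4π²) = 3.00 m.

3.00 m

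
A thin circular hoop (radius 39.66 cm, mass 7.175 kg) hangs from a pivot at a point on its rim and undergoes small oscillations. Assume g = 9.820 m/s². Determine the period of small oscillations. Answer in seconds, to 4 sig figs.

I_cm = mr² = 1.1286 kg·m². The pivot is at distance d = 0.3966 m from the centre of mass.
By the parallel-axis theorem, I = I_cm + md² = 1.1286 + 1.1286 = 2.2571 kg·m².
T = 2π√(I/(mgd)) = 2π√(2.2571/(7.175 × 9.820 × 0.3966)) = 1.786 s.

1.786 s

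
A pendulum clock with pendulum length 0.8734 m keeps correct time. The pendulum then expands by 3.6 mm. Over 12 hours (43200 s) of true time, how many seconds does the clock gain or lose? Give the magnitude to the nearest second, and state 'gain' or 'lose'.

lose 89 s

T ∝ √L, so T'/T = √(0.87700/0.8734) = 1.00206.
In 43200 s of true time the clock registers 43200/1.00206 = 43111.2 s, so it loses 89 s.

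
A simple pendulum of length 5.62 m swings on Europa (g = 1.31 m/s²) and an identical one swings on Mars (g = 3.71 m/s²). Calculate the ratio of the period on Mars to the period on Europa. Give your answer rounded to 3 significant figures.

0.594

T ∝ 1/√g, so T₂/T₁ = √(g₁/g₂) = √(1.31/3.71) = 0.594.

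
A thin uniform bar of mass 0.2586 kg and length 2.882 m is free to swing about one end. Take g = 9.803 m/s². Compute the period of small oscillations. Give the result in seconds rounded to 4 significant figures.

For a physical pendulum T = 2π√(I/(mgd)), with d = 1.4410 m from pivot to centre of mass.
I_cm = mL²/12 = 0.2586 × 2.882²/12 = 0.17899 kg·m²; I = I_cm + md² = 0.17899 + 0.2586 × 1.4410² = 0.71597 kg·m².
T = 2π√(0.71597/(0.2586 × 9.803 × 1.4410)) = 2.782 s.

2.782 s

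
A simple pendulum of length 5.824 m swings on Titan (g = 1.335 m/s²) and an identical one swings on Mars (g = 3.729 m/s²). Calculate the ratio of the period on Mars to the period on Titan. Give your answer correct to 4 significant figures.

0.5983

T ∝ 1/√g, so T₂/T₁ = √(g₁/g₂) = √(1.335/3.729) = 0.5983.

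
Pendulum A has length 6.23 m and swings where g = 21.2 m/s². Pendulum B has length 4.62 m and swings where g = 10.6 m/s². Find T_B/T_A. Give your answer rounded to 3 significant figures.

T = 2π√(L/g), so T_B/T_A = √((L_B/g_B)/(L_A/g_A)) = √((4.62/10.6)/(6.23/21.2)) = 1.22.

1.22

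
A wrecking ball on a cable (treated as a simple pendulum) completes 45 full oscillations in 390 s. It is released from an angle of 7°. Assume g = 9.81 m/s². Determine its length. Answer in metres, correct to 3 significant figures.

18.7 m

T = 390/45 = 8.667 s.
From T = 2π√(L/g), L = gT²/(4π²) = 9.81 × 8.667²/(4π²) = 18.7 m.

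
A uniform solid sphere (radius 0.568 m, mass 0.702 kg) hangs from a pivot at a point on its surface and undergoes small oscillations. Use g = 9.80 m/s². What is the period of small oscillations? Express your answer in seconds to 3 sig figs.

I_cm = (2/5)mr² = 0.09059 kg·m². The pivot is at distance d = 0.568 m from the centre of mass.
By the parallel-axis theorem, I = I_cm + md² = 0.09059 + 0.2265 = 0.3171 kg·m².
T = 2π√(I/(mgd)) = 2π√(0.3171/(0.702 × 9.80 × 0.568)) = 1.79 s.

1.79 s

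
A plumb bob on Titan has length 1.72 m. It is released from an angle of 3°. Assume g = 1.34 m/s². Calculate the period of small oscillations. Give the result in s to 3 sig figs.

T = 2π√(L/g) = 2π√(1.72/1.34) = 2π × 1.133 = 7.12 s.

7.12 s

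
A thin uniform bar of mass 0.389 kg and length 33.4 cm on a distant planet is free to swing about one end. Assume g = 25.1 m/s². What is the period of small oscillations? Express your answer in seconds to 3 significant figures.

For a physical pendulum T = 2π√(I/(mgd)), with d = 0.1670 m from pivot to centre of mass.
I_cm = mL²/12 = 0.389 × 0.334²/12 = 0.003616 kg·m²; I = I_cm + md² = 0.003616 + 0.389 × 0.1670² = 0.01447 kg·m².
T = 2π√(0.01447/(0.389 × 25.1 × 0.1670)) = 0.592 s.

0.592 s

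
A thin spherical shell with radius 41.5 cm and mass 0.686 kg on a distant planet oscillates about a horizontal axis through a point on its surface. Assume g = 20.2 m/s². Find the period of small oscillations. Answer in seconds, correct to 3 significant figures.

1.16 s

I_cm = (2/3)mr² = 0.07876 kg·m². The pivot is at distance d = 0.415 m from the centre of mass.
By the parallel-axis theorem, I = I_cm + md² = 0.07876 + 0.1181 = 0.1969 kg·m².
T = 2π√(I/(mgd)) = 2π√(0.1969/(0.686 × 20.2 × 0.415)) = 1.16 s.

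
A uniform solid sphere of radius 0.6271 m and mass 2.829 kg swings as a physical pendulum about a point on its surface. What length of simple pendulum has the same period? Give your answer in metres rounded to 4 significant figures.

0.8779 m

The equivalent simple-pendulum length is L_eq = I/(md), where I is about the pivot and d = 0.62710 m.
I_cm = (2/5)mR² = 0.44501 kg·m², so I = I_cm + md² = 0.44501 + 1.1125 = 1.5575 kg·m².
L_eq = 1.5575/(2.829 × 0.62710) = 0.8779 m.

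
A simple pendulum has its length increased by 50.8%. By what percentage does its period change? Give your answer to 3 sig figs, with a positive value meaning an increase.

22.8%

T ∝ √L, so T'/T = √(1.508) = 1.228.
Percentage change in T = (1.228 − 1) × 100% = 22.8%.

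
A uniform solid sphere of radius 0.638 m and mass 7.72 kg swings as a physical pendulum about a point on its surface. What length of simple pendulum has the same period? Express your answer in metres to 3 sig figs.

The equivalent simple-pendulum length is L_eq = I/(md), where I is about the pivot and d = 0.6380 m.
I_cm = (2/5)mR² = 1.257 kg·m², so I = I_cm + md² = 1.257 + 3.142 = 4.399 kg·m².
L_eq = 4.399/(7.72 × 0.6380) = 0.893 m.

0.893 m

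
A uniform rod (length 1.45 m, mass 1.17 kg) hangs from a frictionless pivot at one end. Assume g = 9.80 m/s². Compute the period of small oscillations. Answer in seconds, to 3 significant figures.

For a physical pendulum T = 2π√(I/(mgd)), with d = 0.7250 m from pivot to centre of mass.
I_cm = mL²/12 = 1.17 × 1.45²/12 = 0.2050 kg·m²; I = I_cm + md² = 0.2050 + 1.17 × 0.7250² = 0.8200 kg·m².
T = 2π√(0.8200/(1.17 × 9.80 × 0.7250)) = 1.97 s.

1.97 s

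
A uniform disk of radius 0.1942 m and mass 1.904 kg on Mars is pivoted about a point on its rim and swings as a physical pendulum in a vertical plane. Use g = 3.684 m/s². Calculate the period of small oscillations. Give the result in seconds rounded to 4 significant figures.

1.767 s

I_cm = ½mr² = 0.035903 kg·m². The pivot is at distance d = 0.1942 m from the centre of mass.
By the parallel-axis theorem, I = I_cm + md² = 0.035903 + 0.071807 = 0.10771 kg·m².
T = 2π√(I/(mgd)) = 2π√(0.10771/(1.904 × 3.684 × 0.1942)) = 1.767 s.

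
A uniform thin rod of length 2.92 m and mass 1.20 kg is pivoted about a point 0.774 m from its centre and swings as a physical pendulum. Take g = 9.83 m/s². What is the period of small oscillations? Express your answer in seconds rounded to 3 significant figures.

2.61 s

For a physical pendulum T = 2π√(I/(mgd)), with d = 0.7740 m from pivot to centre of mass.
I_cm = mL²/12 = 1.20 × 2.92²/12 = 0.8526 kg·m²; I = I_cm + md² = 0.8526 + 1.20 × 0.7740² = 1.572 kg·m².
T = 2π√(1.572/(1.20 × 9.83 × 0.7740)) = 2.61 s.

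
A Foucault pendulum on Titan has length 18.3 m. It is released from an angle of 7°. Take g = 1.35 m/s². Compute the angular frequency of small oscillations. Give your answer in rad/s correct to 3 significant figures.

ω = √(g/L) = √(1.35/18.3) = 0.272 rad/s.

0.272 rad/s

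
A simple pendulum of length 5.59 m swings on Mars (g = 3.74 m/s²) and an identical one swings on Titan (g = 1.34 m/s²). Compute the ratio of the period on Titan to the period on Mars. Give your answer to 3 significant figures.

T ∝ 1/√g, so T₂/T₁ = √(g₁/g₂) = √(3.74/1.34) = 1.67.

1.67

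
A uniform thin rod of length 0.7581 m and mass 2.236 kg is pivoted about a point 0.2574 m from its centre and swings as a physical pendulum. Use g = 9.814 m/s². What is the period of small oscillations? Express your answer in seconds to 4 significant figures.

1.336 s

For a physical pendulum T = 2π√(I/(mgd)), with d = 0.25740 m from pivot to centre of mass.
I_cm = mL²/12 = 2.236 × 0.7581²/12 = 0.10709 kg·m²; I = I_cm + md² = 0.10709 + 2.236 × 0.25740² = 0.25523 kg·m².
T = 2π√(0.25523/(2.236 × 9.814 × 0.25740)) = 1.336 s.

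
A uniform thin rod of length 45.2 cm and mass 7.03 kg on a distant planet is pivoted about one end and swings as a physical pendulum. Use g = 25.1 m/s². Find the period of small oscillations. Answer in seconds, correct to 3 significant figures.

For a physical pendulum T = 2π√(I/(mgd)), with d = 0.2260 m from pivot to centre of mass.
I_cm = mL²/12 = 7.03 × 0.452²/12 = 0.1197 kg·m²; I = I_cm + md² = 0.1197 + 7.03 × 0.2260² = 0.4788 kg·m².
T = 2π√(0.4788/(7.03 × 25.1 × 0.2260)) = 0.688 s.

0.688 s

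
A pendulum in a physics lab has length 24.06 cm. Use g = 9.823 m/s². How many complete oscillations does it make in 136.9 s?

T = 2π√(L/g) = 2π√(0.2406/9.823) = 0.98334 s.
Number of complete oscillations = ⌊136.9/0.98334⌋ = ⌊139.22⌋ = 139.

139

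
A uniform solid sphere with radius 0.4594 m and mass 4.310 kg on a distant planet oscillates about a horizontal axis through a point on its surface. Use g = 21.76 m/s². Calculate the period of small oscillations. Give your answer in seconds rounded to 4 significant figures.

1.080 s

I_cm = (2/5)mr² = 0.36385 kg·m². The pivot is at distance d = 0.4594 m from the centre of mass.
By the parallel-axis theorem, I = I_cm + md² = 0.36385 + 0.90962 = 1.2735 kg·m².
T = 2π√(I/(mgd)) = 2π√(1.2735/(4.310 × 21.76 × 0.4594)) = 1.080 s.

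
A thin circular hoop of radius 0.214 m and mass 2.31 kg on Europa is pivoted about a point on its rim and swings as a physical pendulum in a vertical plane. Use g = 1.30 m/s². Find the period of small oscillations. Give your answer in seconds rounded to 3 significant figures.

3.61 s

I_cm = mr² = 0.1058 kg·m². The pivot is at distance d = 0.214 m from the centre of mass.
By the parallel-axis theorem, I = I_cm + md² = 0.1058 + 0.1058 = 0.2116 kg·m².
T = 2π√(I/(mgd)) = 2π√(0.2116/(2.31 × 1.30 × 0.214)) = 3.61 s.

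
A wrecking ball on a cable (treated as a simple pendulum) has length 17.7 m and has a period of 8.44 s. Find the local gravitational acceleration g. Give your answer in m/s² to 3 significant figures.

9.81 m/s²

From T = 2π√(L/g), g = 4π²L/T² = 4π² × 17.7/8.440² = 9.81 m/s².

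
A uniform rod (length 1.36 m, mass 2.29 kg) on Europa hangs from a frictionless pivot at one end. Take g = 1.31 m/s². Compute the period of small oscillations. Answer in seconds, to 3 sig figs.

For a physical pendulum T = 2π√(I/(mgd)), with d = 0.6800 m from pivot to centre of mass.
I_cm = mL²/12 = 2.29 × 1.36²/12 = 0.3530 kg·m²; I = I_cm + md² = 0.3530 + 2.29 × 0.6800² = 1.412 kg·m².
T = 2π√(1.412/(2.29 × 1.31 × 0.6800)) = 5.23 s.

5.23 s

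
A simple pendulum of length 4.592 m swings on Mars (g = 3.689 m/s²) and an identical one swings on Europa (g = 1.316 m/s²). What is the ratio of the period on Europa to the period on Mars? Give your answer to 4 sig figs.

1.674

T ∝ 1/√g, so T₂/T₁ = √(g₁/g₂) = √(3.689/1.316) = 1.674.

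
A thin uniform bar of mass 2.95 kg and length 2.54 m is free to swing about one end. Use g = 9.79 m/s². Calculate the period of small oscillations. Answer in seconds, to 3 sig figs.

For a physical pendulum T = 2π√(I/(mgd)), with d = 1.270 m from pivot to centre of mass.
I_cm = mL²/12 = 2.95 × 2.54²/12 = 1.586 kg·m²; I = I_cm + md² = 1.586 + 2.95 × 1.270² = 6.344 kg·m².
T = 2π√(6.344/(2.95 × 9.79 × 1.270)) = 2.61 s.

2.61 s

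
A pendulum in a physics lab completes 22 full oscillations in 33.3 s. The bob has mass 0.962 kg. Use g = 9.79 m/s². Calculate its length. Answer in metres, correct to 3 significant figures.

T = 33.3/22 = 1.514 s.
From T = 2π√(L/g), L = gT²/(4π²) = 9.79 × 1.514²/(4π²) = 0.568 m.

0.568 m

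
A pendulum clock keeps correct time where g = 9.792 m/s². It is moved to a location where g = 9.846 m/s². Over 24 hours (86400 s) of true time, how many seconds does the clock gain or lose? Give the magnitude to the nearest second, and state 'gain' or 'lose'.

The clock's period scales as T ∝ 1/√g, so T'/T = √(9.792/9.846) = 0.997254.
In 86400 s of true time the clock registers 86400/0.997254 = 86637.9 s, so it gains 238 s.

gain 238 s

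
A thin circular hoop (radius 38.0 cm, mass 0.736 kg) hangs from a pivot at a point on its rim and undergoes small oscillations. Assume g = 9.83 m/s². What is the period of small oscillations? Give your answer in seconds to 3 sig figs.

I_cm = mr² = 0.1063 kg·m². The pivot is at distance d = 0.380 m from the centre of mass.
By the parallel-axis theorem, I = I_cm + md² = 0.1063 + 0.1063 = 0.2126 kg·m².
T = 2π√(I/(mgd)) = 2π√(0.2126/(0.736 × 9.83 × 0.380)) = 1.75 s.

1.75 s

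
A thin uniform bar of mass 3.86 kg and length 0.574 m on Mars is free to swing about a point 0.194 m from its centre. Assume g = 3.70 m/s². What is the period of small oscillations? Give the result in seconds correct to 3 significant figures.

For a physical pendulum T = 2π√(I/(mgd)), with d = 0.1940 m from pivot to centre of mass.
I_cm = mL²/12 = 3.86 × 0.574²/12 = 0.1060 kg·m²; I = I_cm + md² = 0.1060 + 3.86 × 0.1940² = 0.2513 kg·m².
T = 2π√(0.2513/(3.86 × 3.70 × 0.1940)) = 1.89 s.

1.89 s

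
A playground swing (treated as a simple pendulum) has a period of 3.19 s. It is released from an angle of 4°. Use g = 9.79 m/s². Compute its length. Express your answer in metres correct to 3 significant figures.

2.52 m

From T = 2π√(L/g), L = gT²/(4π²) = 9.79 × 3.190²/(4π²) = 2.52 m.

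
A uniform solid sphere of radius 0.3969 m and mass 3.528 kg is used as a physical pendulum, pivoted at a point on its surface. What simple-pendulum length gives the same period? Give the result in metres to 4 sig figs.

0.5557 m

The equivalent simple-pendulum length is L_eq = I/(md), where I is about the pivot and d = 0.39690 m.
I_cm = (2/5)mR² = 0.22231 kg·m², so I = I_cm + md² = 0.22231 + 0.55576 = 0.77807 kg·m².
L_eq = 0.77807/(3.528 × 0.39690) = 0.5557 m.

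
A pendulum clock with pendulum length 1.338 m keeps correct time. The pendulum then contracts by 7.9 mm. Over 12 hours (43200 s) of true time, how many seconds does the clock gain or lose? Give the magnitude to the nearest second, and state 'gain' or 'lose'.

T ∝ √L, so T'/T = √(1.33010/1.338) = 0.997043.
In 43200 s of true time the clock registers 43200/0.997043 = 43328.1 s, so it gains 128 s.

gain 128 s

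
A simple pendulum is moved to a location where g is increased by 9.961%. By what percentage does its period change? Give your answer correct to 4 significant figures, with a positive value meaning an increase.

-4.637%

T ∝ 1/√g, so T'/T = 1/√(1.0996) = 0.95363.
Percentage change in T = (0.95363 − 1) × 100% = -4.637%.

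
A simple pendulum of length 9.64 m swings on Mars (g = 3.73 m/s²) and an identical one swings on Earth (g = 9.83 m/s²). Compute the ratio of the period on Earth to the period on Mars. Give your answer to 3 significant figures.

0.616

T ∝ 1/√g, so T₂/T₁ = √(g₁/g₂) = √(3.73/9.83) = 0.616.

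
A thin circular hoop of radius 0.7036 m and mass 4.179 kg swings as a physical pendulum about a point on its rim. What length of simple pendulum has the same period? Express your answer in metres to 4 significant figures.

The equivalent simple-pendulum length is L_eq = I/(md), where I is about the pivot and d = 0.70360 m.
I_cm = mR² = 2.0688 kg·m², so I = I_cm + md² = 2.0688 + 2.0688 = 4.1377 kg·m².
L_eq = 4.1377/(4.179 × 0.70360) = 1.407 m.

1.407 m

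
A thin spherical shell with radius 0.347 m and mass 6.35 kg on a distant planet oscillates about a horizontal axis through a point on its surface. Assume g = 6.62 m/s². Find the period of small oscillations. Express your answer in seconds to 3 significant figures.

I_cm = (2/3)mr² = 0.5097 kg·m². The pivot is at distance d = 0.347 m from the centre of mass.
By the parallel-axis theorem, I = I_cm + md² = 0.5097 + 0.7646 = 1.274 kg·m².
T = 2π√(I/(mgd)) = 2π√(1.274/(6.35 × 6.62 × 0.347)) = 1.86 s.

1.86 s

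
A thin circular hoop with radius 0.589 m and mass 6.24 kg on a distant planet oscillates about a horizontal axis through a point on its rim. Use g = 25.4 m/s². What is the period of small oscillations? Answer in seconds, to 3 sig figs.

1.35 s

I_cm = mr² = 2.165 kg·m². The pivot is at distance d = 0.589 m from the centre of mass.
By the parallel-axis theorem, I = I_cm + md² = 2.165 + 2.165 = 4.330 kg·m².
T = 2π√(I/(mgd)) = 2π√(4.330/(6.24 × 25.4 × 0.589)) = 1.35 s.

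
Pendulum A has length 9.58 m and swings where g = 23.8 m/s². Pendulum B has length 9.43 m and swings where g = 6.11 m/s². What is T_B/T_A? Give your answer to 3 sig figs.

1.96

T = 2π√(L/g), so T_B/T_A = √((L_B/g_B)/(L_A/g_A)) = √((9.43/6.11)/(9.58/23.8)) = 1.96.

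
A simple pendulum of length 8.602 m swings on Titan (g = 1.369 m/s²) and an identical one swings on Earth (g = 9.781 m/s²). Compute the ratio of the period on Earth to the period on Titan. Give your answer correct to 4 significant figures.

T ∝ 1/√g, so T₂/T₁ = √(g₁/g₂) = √(1.369/9.781) = 0.3741.

0.3741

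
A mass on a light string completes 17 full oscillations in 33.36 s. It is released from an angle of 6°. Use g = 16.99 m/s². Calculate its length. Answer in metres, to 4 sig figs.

1.657 m

T = 33.36/17 = 1.9624 s.
From T = 2π√(L/g), L = gT²/(4π²) = 16.99 × 1.9624²/(4π²) = 1.657 m.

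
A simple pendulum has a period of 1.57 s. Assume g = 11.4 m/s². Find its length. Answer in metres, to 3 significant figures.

0.712 m

From T = 2π√(L/g), L = gT²/(4π²) = 11.4 × 1.570²/(4π²) = 0.712 m.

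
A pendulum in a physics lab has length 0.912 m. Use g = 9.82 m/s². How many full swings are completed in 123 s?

64

T = 2π√(L/g) = 2π√(0.912/9.82) = 1.915 s.
Number of complete oscillations = ⌊123/1.915⌋ = ⌊64.24⌋ = 64.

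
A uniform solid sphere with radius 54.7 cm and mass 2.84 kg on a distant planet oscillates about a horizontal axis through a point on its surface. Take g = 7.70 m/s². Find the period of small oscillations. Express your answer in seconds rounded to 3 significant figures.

1.98 s

I_cm = (2/5)mr² = 0.3399 kg·m². The pivot is at distance d = 0.547 m from the centre of mass.
By the parallel-axis theorem, I = I_cm + md² = 0.3399 + 0.8498 = 1.190 kg·m².
T = 2π√(I/(mgd)) = 2π√(1.190/(2.84 × 7.70 × 0.547)) = 1.98 s.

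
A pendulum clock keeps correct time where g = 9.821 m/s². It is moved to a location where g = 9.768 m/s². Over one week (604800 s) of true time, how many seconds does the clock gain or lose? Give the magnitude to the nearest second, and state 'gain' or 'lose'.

The clock's period scales as T ∝ 1/√g, so T'/T = √(9.821/9.768) = 1.00271.
In 604800 s of true time the clock registers 604800/1.00271 = 603165.9 s, so it loses 1634 s.

lose 1634 s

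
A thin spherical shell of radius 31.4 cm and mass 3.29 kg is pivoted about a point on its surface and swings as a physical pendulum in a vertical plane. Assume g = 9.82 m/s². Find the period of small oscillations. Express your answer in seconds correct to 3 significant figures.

I_cm = (2/3)mr² = 0.2163 kg·m². The pivot is at distance d = 0.314 m from the centre of mass.
By the parallel-axis theorem, I = I_cm + md² = 0.2163 + 0.3244 = 0.5406 kg·m².
T = 2π√(I/(mgd)) = 2π√(0.5406/(3.29 × 9.82 × 0.314)) = 1.45 s.

1.45 s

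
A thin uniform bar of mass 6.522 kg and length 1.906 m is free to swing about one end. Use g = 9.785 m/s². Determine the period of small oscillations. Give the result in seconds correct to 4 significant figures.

2.264 s

For a physical pendulum T = 2π√(I/(mgd)), with d = 0.95300 m from pivot to centre of mass.
I_cm = mL²/12 = 6.522 × 1.906²/12 = 1.9744 kg·m²; I = I_cm + md² = 1.9744 + 6.522 × 0.95300² = 7.8978 kg·m².
T = 2π√(7.8978/(6.522 × 9.785 × 0.95300)) = 2.264 s.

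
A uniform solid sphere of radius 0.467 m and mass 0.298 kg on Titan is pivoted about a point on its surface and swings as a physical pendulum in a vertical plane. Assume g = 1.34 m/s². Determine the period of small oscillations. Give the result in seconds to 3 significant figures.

I_cm = (2/5)mr² = 0.02600 kg·m². The pivot is at distance d = 0.467 m from the centre of mass.
By the parallel-axis theorem, I = I_cm + md² = 0.02600 + 0.06499 = 0.09099 kg·m².
T = 2π√(I/(mgd)) = 2π√(0.09099/(0.298 × 1.34 × 0.467)) = 4.39 s.

4.39 s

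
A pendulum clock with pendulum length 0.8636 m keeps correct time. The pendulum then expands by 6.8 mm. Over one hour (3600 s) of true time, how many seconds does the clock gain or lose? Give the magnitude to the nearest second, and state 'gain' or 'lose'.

T ∝ √L, so T'/T = √(0.87040/0.8636) = 1.00393.
In 3600 s of true time the clock registers 3600/1.00393 = 3585.9 s, so it loses 14 s.

lose 14 s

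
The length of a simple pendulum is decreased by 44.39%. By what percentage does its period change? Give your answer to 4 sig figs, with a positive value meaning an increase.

T ∝ √L, so T'/T = √(0.55610) = 0.74572.
Percentage change in T = (0.74572 − 1) × 100% = -25.43%.

-25.43%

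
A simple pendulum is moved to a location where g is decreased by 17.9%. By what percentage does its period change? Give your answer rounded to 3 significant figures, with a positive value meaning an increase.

T ∝ 1/√g, so T'/T = 1/√(0.8210) = 1.104.
Percentage change in T = (1.104 − 1) × 100% = 10.4%.

10.4%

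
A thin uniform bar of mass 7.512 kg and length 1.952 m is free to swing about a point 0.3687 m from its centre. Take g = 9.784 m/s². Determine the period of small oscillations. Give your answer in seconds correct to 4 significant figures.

For a physical pendulum T = 2π√(I/(mgd)), with d = 0.36870 m from pivot to centre of mass.
I_cm = mL²/12 = 7.512 × 1.952²/12 = 2.3853 kg·m²; I = I_cm + md² = 2.3853 + 7.512 × 0.36870² = 3.4064 kg·m².
T = 2π√(3.4064/(7.512 × 9.784 × 0.36870)) = 2.228 s.

2.228 s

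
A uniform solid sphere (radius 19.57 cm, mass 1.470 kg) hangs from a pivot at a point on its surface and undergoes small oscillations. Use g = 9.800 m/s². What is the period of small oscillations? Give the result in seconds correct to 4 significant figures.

I_cm = (2/5)mr² = 0.022520 kg·m². The pivot is at distance d = 0.1957 m from the centre of mass.
By the parallel-axis theorem, I = I_cm + md² = 0.022520 + 0.056299 = 0.078818 kg·m².
T = 2π√(I/(mgd)) = 2π√(0.078818/(1.470 × 9.800 × 0.1957)) = 1.051 s.

1.051 s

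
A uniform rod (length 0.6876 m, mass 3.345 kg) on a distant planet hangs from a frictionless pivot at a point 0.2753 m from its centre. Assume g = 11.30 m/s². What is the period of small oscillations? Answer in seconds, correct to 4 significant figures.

For a physical pendulum T = 2π√(I/(mgd)), with d = 0.27530 m from pivot to centre of mass.
I_cm = mL²/12 = 3.345 × 0.6876²/12 = 0.13179 kg·m²; I = I_cm + md² = 0.13179 + 3.345 × 0.27530² = 0.38531 kg·m².
T = 2π√(0.38531/(3.345 × 11.30 × 0.27530)) = 1.209 s.

1.209 s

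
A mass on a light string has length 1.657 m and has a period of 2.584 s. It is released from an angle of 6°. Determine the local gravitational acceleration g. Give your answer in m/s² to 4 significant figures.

From T = 2π√(L/g), g = 4π²L/T² = 4π² × 1.657/2.5840² = 9.797 m/s².

9.797 m/s²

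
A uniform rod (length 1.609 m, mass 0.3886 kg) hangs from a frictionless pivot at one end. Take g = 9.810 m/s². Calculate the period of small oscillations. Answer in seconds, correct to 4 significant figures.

2.078 s

For a physical pendulum T = 2π√(I/(mgd)), with d = 0.80450 m from pivot to centre of mass.
I_cm = mL²/12 = 0.3886 × 1.609²/12 = 0.083837 kg·m²; I = I_cm + md² = 0.083837 + 0.3886 × 0.80450² = 0.33535 kg·m².
T = 2π√(0.33535/(0.3886 × 9.810 × 0.80450)) = 2.078 s.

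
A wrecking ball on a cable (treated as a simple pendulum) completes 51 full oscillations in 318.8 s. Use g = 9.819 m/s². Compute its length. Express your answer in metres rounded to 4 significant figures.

T = 318.8/51 = 6.2510 s.
From T = 2π√(L/g), L = gT²/(4π²) = 9.819 × 6.2510²/(4π²) = 9.719 m.

9.719 m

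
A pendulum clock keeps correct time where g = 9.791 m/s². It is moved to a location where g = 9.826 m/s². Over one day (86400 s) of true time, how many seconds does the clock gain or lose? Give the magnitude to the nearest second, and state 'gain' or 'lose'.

The clock's period scales as T ∝ 1/√g, so T'/T = √(9.791/9.826) = 0.998217.
In 86400 s of true time the clock registers 86400/0.998217 = 86554.3 s, so it gains 154 s.

gain 154 s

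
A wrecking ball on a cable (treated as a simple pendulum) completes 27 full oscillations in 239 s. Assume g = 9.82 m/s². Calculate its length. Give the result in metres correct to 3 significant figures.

19.5 m

T = 239/27 = 8.852 s.
From T = 2π√(L/g), L = gT²/(4π²) = 9.82 × 8.852²/(4π²) = 19.5 m.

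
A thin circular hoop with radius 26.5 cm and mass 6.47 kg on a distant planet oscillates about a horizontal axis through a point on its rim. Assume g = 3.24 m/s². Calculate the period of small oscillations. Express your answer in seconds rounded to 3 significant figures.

2.54 s

I_cm = mr² = 0.4544 kg·m². The pivot is at distance d = 0.265 m from the centre of mass.
By the parallel-axis theorem, I = I_cm + md² = 0.4544 + 0.4544 = 0.9087 kg·m².
T = 2π√(I/(mgd)) = 2π√(0.9087/(6.47 × 3.24 × 0.265)) = 2.54 s.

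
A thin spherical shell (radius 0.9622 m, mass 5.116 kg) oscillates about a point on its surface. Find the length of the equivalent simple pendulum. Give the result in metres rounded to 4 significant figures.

The equivalent simple-pendulum length is L_eq = I/(md), where I is about the pivot and d = 0.96220 m.
I_cm = (2/3)mR² = 3.1577 kg·m², so I = I_cm + md² = 3.1577 + 4.7365 = 7.8942 kg·m².
L_eq = 7.8942/(5.116 × 0.96220) = 1.604 m.

1.604 m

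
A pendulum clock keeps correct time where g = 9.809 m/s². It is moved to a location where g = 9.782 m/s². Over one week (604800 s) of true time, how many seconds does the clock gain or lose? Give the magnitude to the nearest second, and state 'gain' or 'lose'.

lose 833 s

The clock's period scales as T ∝ 1/√g, so T'/T = √(9.809/9.782) = 1.00138.
In 604800 s of true time the clock registers 604800/1.00138 = 603967.0 s, so it loses 833 s.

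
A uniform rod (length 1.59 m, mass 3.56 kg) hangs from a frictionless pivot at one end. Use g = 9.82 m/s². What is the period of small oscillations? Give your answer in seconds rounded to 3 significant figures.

2.06 s

For a physical pendulum T = 2π√(I/(mgd)), with d = 0.7950 m from pivot to centre of mass.
I_cm = mL²/12 = 3.56 × 1.59²/12 = 0.7500 kg·m²; I = I_cm + md² = 0.7500 + 3.56 × 0.7950² = 3.000 kg·m².
T = 2π√(3.000/(3.56 × 9.82 × 0.7950)) = 2.06 s.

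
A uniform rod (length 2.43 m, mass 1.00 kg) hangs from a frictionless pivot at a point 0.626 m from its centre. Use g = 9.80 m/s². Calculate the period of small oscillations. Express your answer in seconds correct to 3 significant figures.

For a physical pendulum T = 2π√(I/(mgd)), with d = 0.6260 m from pivot to centre of mass.
I_cm = mL²/12 = 1.00 × 2.43²/12 = 0.4921 kg·m²; I = I_cm + md² = 0.4921 + 1.00 × 0.6260² = 0.8840 kg·m².
T = 2π√(0.8840/(1.00 × 9.80 × 0.6260)) = 2.39 s.

2.39 s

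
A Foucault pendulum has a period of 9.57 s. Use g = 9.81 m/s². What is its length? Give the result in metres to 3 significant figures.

From T = 2π√(L/g), L = gT²/(4π²) = 9.81 × 9.570²/(4π²) = 22.8 m.

22.8 m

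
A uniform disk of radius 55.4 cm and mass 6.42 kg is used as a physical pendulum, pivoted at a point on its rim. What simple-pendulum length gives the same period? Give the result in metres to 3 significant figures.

The equivalent simple-pendulum length is L_eq = I/(md), where I is about the pivot and d = 0.5540 m.
I_cm = ½mR² = 0.9852 kg·m², so I = I_cm + md² = 0.9852 + 1.970 = 2.956 kg·m².
L_eq = 2.956/(6.42 × 0.5540) = 0.831 m.

0.831 m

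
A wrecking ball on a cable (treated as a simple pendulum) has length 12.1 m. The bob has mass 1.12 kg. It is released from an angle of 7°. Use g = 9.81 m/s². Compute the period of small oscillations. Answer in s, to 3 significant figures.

T = 2π√(L/g) = 2π√(12.1/9.81) = 2π × 1.111 = 6.98 s.

6.98 s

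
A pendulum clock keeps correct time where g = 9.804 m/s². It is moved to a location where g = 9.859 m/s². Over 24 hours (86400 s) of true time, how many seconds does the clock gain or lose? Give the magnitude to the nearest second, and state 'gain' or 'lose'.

gain 242 s

The clock's period scales as T ∝ 1/√g, so T'/T = √(9.804/9.859) = 0.997207.
In 86400 s of true time the clock registers 86400/0.997207 = 86642.0 s, so it gains 242 s.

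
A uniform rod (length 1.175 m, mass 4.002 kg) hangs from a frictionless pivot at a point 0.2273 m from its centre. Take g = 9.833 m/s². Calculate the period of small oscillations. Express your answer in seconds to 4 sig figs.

1.716 s

For a physical pendulum T = 2π√(I/(mgd)), with d = 0.22730 m from pivot to centre of mass.
I_cm = mL²/12 = 4.002 × 1.175²/12 = 0.46044 kg·m²; I = I_cm + md² = 0.46044 + 4.002 × 0.22730² = 0.66720 kg·m².
T = 2π√(0.66720/(4.002 × 9.833 × 0.22730)) = 1.716 s.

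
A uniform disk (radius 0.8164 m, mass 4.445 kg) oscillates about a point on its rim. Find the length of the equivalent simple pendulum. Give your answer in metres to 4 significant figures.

1.225 m

The equivalent simple-pendulum length is L_eq = I/(md), where I is about the pivot and d = 0.81640 m.
I_cm = ½mR² = 1.4813 kg·m², so I = I_cm + md² = 1.4813 + 2.9626 = 4.4439 kg·m².
L_eq = 4.4439/(4.445 × 0.81640) = 1.225 m.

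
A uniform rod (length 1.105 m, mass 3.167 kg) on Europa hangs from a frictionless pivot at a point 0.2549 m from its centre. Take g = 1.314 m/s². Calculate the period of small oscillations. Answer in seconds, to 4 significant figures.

4.433 s

For a physical pendulum T = 2π√(I/(mgd)), with d = 0.25490 m from pivot to centre of mass.
I_cm = mL²/12 = 3.167 × 1.105²/12 = 0.32225 kg·m²; I = I_cm + md² = 0.32225 + 3.167 × 0.25490² = 0.52802 kg·m².
T = 2π√(0.52802/(3.167 × 1.314 × 0.25490)) = 4.433 s.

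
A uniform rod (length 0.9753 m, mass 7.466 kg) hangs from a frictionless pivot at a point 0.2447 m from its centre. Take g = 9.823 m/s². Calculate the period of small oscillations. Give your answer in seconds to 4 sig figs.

1.512 s

For a physical pendulum T = 2π√(I/(mgd)), with d = 0.24470 m from pivot to centre of mass.
I_cm = mL²/12 = 7.466 × 0.9753²/12 = 0.59181 kg·m²; I = I_cm + md² = 0.59181 + 7.466 × 0.24470² = 1.0389 kg·m².
T = 2π√(1.0389/(7.466 × 9.823 × 0.24470)) = 1.512 s.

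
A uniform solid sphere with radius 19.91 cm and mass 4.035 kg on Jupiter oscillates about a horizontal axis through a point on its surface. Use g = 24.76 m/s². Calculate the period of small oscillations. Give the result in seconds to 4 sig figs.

0.6667 s

I_cm = (2/5)mr² = 0.063980 kg·m². The pivot is at distance d = 0.1991 m from the centre of mass.
By the parallel-axis theorem, I = I_cm + md² = 0.063980 + 0.15995 = 0.22393 kg·m².
T = 2π√(I/(mgd)) = 2π√(0.22393/(4.035 × 24.76 × 0.1991)) = 0.6667 s.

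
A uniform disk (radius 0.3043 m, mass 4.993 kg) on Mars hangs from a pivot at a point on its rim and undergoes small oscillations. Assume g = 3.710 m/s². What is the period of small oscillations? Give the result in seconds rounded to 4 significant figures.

2.204 s

I_cm = ½mr² = 0.23117 kg·m². The pivot is at distance d = 0.3043 m from the centre of mass.
By the parallel-axis theorem, I = I_cm + md² = 0.23117 + 0.46234 = 0.69352 kg·m².
T = 2π√(I/(mgd)) = 2π√(0.69352/(4.993 × 3.710 × 0.3043)) = 2.204 s.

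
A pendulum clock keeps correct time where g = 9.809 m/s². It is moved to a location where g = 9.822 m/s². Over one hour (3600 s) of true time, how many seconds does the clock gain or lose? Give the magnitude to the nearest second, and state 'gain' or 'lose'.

gain 2 s

The clock's period scales as T ∝ 1/√g, so T'/T = √(9.809/9.822) = 0.999338.
In 3600 s of true time the clock registers 3600/0.999338 = 3602.4 s, so it gains 2 s.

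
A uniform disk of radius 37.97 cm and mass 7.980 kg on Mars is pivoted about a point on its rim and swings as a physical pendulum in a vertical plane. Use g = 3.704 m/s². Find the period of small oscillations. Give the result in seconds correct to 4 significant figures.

2.464 s

I_cm = ½mr² = 0.57525 kg·m². The pivot is at distance d = 0.3797 m from the centre of mass.
By the parallel-axis theorem, I = I_cm + md² = 0.57525 + 1.1505 = 1.7257 kg·m².
T = 2π√(I/(mgd)) = 2π√(1.7257/(7.980 × 3.704 × 0.3797)) = 2.464 s.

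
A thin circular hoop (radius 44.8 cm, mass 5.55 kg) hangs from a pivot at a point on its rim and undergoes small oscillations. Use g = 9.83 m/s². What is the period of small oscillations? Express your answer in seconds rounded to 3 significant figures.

I_cm = mr² = 1.114 kg·m². The pivot is at distance d = 0.448 m from the centre of mass.
By the parallel-axis theorem, I = I_cm + md² = 1.114 + 1.114 = 2.228 kg·m².
T = 2π√(I/(mgd)) = 2π√(2.228/(5.55 × 9.83 × 0.448)) = 1.90 s.

1.90 s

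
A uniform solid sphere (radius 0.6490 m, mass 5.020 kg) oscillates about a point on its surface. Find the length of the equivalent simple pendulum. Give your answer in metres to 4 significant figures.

0.9086 m

The equivalent simple-pendulum length is L_eq = I/(md), where I is about the pivot and d = 0.64900 m.
I_cm = (2/5)mR² = 0.84577 kg·m², so I = I_cm + md² = 0.84577 + 2.1144 = 2.9602 kg·m².
L_eq = 2.9602/(5.020 × 0.64900) = 0.9086 m.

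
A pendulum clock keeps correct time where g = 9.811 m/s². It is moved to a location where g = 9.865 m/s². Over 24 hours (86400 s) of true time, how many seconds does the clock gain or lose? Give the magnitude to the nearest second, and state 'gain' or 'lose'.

The clock's period scales as T ∝ 1/√g, so T'/T = √(9.811/9.865) = 0.997259.
In 86400 s of true time the clock registers 86400/0.997259 = 86637.4 s, so it gains 237 s.

gain 237 s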